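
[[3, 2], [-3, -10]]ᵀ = [[3, -3], [2, -10]]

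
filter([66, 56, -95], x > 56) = keep x where x > 56: 66✓, 56✗, -95✗
= [66]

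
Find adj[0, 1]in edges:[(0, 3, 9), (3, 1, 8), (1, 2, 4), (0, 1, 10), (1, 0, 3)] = 10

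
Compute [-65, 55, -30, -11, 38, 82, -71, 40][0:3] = [-65, 55, -30]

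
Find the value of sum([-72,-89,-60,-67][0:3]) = -221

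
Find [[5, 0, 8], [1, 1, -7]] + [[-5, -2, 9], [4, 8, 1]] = [[0, -2, 17], [5, 9, -6]]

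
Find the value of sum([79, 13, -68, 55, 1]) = 79 + 13 + (-68) + 55 + 1
= 80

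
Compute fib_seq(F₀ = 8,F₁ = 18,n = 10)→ F_2 = F_1 + F_0 = 26
F_3 = F_2 + F_1 = 44
F_4 = F_3 + F_2 = 70
...
= [8, 18, 26, 44, 70, 114, 184, 298, 482, 780]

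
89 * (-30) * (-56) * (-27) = -4037040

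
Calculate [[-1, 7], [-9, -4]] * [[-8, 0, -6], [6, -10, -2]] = [[50, -70, -8], [48, 40, 62]]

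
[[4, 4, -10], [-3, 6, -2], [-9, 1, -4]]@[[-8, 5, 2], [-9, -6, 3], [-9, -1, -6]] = C[0][0] = (4)*(-8) + (4)*(-9) + (-10)*(-9) = 22
C[0][1] = (4)*(5) + (4)*(-6) + (-10)*(-1) = 6
C[0][2] = (4)*(2) + (4)*(3) + (-10)*(-6) = 80
C[1][0] = (-3)*(-8) + (6)*(-9) + (-2)*(-9) = -12
C[1][1] = (-3)*(5) + (6)*(-6) + (-2)*(-1) = -49
C[1][2] = (-3)*(2) + (6)*(3) + (-2)*(-6) = 24
... (3 more cells)
= [[22, 6, 80], [-12, -49, 24], [99, -47, 9]]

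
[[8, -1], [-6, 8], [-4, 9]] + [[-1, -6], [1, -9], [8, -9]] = [[7, -7], [-5, -1], [4, 0]]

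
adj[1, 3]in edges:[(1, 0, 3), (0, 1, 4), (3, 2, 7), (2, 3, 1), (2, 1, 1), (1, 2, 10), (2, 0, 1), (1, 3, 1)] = 1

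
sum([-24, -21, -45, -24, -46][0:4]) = slice → [-24, -21, -45, -24]
(-24) + (-21) + (-45) + (-24)
= -114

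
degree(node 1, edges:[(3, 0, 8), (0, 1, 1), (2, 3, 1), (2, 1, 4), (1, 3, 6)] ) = incident: (0,1), (2,1), (1,3)
= 3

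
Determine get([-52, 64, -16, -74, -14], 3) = -74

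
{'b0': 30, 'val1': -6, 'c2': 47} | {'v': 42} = {'b0': 30, 'val1': -6, 'c2': 47, 'v': 42}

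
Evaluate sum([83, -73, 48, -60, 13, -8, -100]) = 83 + (-73) + 48 + (-60) + 13 + (-8) + (-100)
= -97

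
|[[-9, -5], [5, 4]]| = (-9)*(4) - (-5)*(5)
= -11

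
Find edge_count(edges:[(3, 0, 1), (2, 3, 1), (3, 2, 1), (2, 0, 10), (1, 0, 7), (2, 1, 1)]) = 6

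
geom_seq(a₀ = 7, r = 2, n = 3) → [7, 14, 28]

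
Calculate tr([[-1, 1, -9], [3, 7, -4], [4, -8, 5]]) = 11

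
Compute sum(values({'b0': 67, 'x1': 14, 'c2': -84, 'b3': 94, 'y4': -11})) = 80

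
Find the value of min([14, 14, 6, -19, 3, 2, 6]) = -19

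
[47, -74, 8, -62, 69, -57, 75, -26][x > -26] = [47, 8, 69, 75]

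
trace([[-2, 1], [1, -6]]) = diagonal: (-2) + (-6)
= -8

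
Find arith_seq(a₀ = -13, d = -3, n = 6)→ a_0 = -13 + 0*-3 = -13
a_1 = -13 + 1*-3 = -16
a_2 = -13 + 2*-3 = -19
...
= [-13, -16, -19, -22, -25, -28]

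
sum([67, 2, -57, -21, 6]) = 67 + 2 + (-57) + (-21) + 6
= -3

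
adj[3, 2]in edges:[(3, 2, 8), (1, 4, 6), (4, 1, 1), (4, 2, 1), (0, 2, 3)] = 8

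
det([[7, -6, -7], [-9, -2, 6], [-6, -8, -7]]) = 608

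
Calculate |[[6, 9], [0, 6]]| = 36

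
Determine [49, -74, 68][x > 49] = [68]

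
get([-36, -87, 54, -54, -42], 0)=-36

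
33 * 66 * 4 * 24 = 209088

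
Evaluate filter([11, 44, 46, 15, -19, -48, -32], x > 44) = [46]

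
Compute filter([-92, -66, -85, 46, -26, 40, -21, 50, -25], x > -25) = [46, 40, -21, 50]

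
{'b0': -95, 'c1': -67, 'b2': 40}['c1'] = -67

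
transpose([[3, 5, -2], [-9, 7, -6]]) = [[3, -9], [5, 7], [-2, -6]]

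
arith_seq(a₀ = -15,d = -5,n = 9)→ a_0 = -15 + 0*-5 = -15
a_1 = -15 + 1*-5 = -20
a_2 = -15 + 2*-5 = -25
...
= [-15, -20, -25, -30, -35, -40, -45, -50, -55]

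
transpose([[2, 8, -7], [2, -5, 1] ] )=[[2, 2], [8, -5], [-7, 1]]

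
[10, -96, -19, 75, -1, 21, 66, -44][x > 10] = keep x where x > 10: 10✗, -96✗, -19✗, 75✓, -1✗, 21✓, 66✓, -44✗
= [75, 21, 66]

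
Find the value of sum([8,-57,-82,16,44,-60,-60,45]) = 8 + (-57) + (-82) + 16 + 44 + (-60) + (-60) + 45
= -146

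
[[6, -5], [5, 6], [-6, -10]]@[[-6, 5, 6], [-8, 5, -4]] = C[0][0] = (6)*(-6) + (-5)*(-8) = 4
C[0][1] = (6)*(5) + (-5)*(5) = 5
C[0][2] = (6)*(6) + (-5)*(-4) = 56
C[1][0] = (5)*(-6) + (6)*(-8) = -78
C[1][1] = (5)*(5) + (6)*(5) = 55
C[1][2] = (5)*(6) + (6)*(-4) = 6
... (3 more cells)
= [[4, 5, 56], [-78, 55, 6], [116, -80, 4]]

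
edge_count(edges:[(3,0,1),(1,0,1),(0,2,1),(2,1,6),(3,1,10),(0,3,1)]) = 6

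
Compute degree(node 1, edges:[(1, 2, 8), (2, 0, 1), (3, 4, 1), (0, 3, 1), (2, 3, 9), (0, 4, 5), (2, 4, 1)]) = 1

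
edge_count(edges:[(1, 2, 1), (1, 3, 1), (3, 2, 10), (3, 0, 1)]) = 4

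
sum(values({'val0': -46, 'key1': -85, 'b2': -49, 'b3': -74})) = -254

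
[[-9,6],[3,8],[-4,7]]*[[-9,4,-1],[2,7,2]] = C[0][0] = (-9)*(-9) + (6)*(2) = 93
C[0][1] = (-9)*(4) + (6)*(7) = 6
C[0][2] = (-9)*(-1) + (6)*(2) = 21
C[1][0] = (3)*(-9) + (8)*(2) = -11
C[1][1] = (3)*(4) + (8)*(7) = 68
C[1][2] = (3)*(-1) + (8)*(2) = 13
... (3 more cells)
= [[93, 6, 21], [-11, 68, 13], [50, 33, 18]]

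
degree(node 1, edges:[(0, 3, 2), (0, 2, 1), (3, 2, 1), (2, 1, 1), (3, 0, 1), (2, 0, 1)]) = incident: (2,1)
= 1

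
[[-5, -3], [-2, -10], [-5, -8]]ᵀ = [[-5, -2, -5], [-3, -10, -8]]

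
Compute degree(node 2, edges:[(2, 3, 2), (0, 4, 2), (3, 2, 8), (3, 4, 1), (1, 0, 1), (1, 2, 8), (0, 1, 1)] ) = 3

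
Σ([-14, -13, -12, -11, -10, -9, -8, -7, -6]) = (-14) + (-13) + (-12) + (-11) + (-10) + (-9) + (-8) + (-7) + (-6)
= -90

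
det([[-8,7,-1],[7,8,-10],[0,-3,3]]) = -78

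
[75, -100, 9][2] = 9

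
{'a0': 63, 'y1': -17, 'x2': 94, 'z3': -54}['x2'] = 94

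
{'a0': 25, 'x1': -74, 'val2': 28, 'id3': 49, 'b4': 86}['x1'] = -74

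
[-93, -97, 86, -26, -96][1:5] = [-97, 86, -26, -96]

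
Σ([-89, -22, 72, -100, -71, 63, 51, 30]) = -66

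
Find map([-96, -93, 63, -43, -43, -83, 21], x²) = (-96)²=9216, (-93)²=8649, (63)²=3969, (-43)²=1849, (-43)²=1849, (-83)²=6889, (21)²=441
= [9216, 8649, 3969, 1849, 1849, 6889, 441]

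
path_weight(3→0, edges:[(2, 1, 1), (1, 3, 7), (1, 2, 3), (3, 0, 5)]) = w(3→0)=5
= 5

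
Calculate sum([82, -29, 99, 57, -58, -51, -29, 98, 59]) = 228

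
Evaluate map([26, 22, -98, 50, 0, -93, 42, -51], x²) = (26)²=676, (22)²=484, (-98)²=9604, (50)²=2500, (0)²=0, (-93)²=8649, (42)²=1764, (-51)²=2601
= [676, 484, 9604, 2500, 0, 8649, 1764, 2601]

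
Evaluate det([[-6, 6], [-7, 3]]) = 24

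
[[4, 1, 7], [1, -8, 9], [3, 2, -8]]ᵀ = [[4, 1, 3], [1, -8, 2], [7, 9, -8]]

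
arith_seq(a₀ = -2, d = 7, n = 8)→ a_0 = -2 + 0*7 = -2
a_1 = -2 + 1*7 = 5
a_2 = -2 + 2*7 = 12
...
= [-2, 5, 12, 19, 26, 33, 40, 47]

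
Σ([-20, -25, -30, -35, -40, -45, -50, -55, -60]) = -360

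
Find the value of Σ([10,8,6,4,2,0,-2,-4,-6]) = 18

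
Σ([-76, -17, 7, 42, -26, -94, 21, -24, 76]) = -91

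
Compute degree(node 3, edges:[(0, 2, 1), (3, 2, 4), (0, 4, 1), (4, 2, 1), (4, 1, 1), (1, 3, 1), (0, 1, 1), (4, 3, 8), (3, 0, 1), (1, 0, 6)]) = incident: (3,2), (1,3), (4,3), (3,0)
= 4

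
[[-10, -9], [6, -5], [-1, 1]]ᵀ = [[-10, 6, -1], [-9, -5, 1]]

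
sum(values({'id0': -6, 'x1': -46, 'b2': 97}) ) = (-6) + (-46) + 97
= 45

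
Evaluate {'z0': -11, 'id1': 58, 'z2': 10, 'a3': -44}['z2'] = 10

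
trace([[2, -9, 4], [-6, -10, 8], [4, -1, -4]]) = diagonal: 2 + (-10) + (-4)
= -12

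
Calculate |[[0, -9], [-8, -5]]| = (0)*(-5) - (-9)*(-8)
= -72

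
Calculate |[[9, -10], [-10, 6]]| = (9)*(6) - (-10)*(-10)
= -46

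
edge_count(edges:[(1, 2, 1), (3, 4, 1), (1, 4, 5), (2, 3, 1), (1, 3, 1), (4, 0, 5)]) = 6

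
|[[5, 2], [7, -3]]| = (5)*(-3) - (2)*(7)
= -29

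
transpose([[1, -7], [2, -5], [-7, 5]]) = [[1, 2, -7], [-7, -5, 5]]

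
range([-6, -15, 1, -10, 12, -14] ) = 27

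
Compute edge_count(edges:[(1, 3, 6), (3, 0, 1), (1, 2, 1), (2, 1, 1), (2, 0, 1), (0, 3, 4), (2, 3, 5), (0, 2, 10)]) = 8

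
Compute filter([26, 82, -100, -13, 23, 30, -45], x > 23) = keep x where x > 23: 26✓, 82✓, -100✗, -13✗, 23✗, 30✓, -45✗
= [26, 82, 30]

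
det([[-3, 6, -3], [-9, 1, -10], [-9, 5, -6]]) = 192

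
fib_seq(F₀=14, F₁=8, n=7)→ F_2 = F_1 + F_0 = 22
F_3 = F_2 + F_1 = 30
F_4 = F_3 + F_2 = 52
...
= [14, 8, 22, 30, 52, 82, 134]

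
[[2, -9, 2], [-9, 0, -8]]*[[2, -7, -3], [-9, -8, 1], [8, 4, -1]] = C[0][0] = (2)*(2) + (-9)*(-9) + (2)*(8) = 101
C[0][1] = (2)*(-7) + (-9)*(-8) + (2)*(4) = 66
C[0][2] = (2)*(-3) + (-9)*(1) + (2)*(-1) = -17
C[1][0] = (-9)*(2) + (0)*(-9) + (-8)*(8) = -82
C[1][1] = (-9)*(-7) + (0)*(-8) + (-8)*(4) = 31
C[1][2] = (-9)*(-3) + (0)*(1) + (-8)*(-1) = 35
= [[101, 66, -17], [-82, 31, 35]]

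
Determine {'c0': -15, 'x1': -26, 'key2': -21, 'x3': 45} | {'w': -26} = {'c0': -15, 'x1': -26, 'key2': -21, 'x3': 45, 'w': -26}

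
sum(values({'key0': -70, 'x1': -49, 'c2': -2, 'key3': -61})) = -182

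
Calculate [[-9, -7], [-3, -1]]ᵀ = [[-9, -3], [-7, -1]]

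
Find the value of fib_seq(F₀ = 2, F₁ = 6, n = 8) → [2, 6, 8, 14, 22, 36, 58, 94]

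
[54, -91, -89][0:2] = [54, -91]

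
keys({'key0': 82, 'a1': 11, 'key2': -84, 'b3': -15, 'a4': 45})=['key0', 'a1', 'key2', 'b3', 'a4']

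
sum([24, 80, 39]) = 24 + 80 + 39
= 143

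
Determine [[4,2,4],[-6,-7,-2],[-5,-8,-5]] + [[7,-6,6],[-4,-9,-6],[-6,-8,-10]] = [[11, -4, 10], [-10, -16, -8], [-11, -16, -15]]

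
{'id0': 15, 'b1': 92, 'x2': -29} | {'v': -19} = {'id0': 15, 'b1': 92, 'x2': -29, 'v': -19}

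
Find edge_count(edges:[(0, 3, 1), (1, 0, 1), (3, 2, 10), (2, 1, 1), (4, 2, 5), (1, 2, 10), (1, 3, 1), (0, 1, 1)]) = 8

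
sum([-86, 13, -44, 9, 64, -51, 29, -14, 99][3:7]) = slice → [9, 64, -51, 29]
9 + 64 + (-51) + 29
= 51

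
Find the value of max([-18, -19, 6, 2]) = 6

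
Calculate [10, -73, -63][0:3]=[10, -73, -63]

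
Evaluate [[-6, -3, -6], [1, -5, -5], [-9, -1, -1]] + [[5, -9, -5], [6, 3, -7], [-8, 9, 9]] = [[-1, -12, -11], [7, -2, -12], [-17, 8, 8]]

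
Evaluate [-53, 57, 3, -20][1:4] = [57, 3, -20]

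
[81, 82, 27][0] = 81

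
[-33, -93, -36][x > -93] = keep x where x > -93: -33✓, -93✗, -36✓
= [-33, -36]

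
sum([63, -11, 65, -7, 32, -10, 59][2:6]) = slice → [65, -7, 32, -10]
65 + (-7) + 32 + (-10)
= 80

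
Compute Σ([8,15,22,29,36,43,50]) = 8 + 15 + 22 + 29 + 36 + 43 + 50
= 203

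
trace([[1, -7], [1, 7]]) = 8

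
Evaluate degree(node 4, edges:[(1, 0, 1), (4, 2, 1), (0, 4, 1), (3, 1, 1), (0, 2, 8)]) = incident: (4,2), (0,4)
= 2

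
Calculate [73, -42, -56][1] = -42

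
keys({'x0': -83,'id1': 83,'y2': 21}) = ['x0', 'id1', 'y2']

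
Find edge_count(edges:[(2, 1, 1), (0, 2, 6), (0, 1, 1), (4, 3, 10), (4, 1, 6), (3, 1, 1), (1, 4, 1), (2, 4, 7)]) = 8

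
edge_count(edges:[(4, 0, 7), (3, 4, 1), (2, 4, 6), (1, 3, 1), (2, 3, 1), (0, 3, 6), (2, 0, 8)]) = 7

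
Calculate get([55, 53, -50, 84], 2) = -50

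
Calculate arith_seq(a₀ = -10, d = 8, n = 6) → a_0 = -10 + 0*8 = -10
a_1 = -10 + 1*8 = -2
a_2 = -10 + 2*8 = 6
...
= [-10, -2, 6, 14, 22, 30]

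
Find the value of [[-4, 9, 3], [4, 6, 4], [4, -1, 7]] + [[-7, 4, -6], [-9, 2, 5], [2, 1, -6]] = [[-11, 13, -3], [-5, 8, 9], [6, 0, 1]]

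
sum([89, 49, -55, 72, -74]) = 89 + 49 + (-55) + 72 + (-74)
= 81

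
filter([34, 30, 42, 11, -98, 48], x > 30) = [34, 42, 48]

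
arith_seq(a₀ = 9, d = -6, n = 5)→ a_0 = 9 + 0*-6 = 9
a_1 = 9 + 1*-6 = 3
a_2 = 9 + 2*-6 = -3
...
= [9, 3, -3, -9, -15]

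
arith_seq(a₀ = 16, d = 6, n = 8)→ [16, 22, 28, 34, 40, 46, 52, 58]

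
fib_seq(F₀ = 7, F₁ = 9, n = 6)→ F_2 = F_1 + F_0 = 16
F_3 = F_2 + F_1 = 25
F_4 = F_3 + F_2 = 41
...
= [7, 9, 16, 25, 41, 66]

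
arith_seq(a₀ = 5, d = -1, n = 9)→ a_0 = 5 + 0*-1 = 5
a_1 = 5 + 1*-1 = 4
a_2 = 5 + 2*-1 = 3
...
= [5, 4, 3, 2, 1, 0, -1, -2, -3]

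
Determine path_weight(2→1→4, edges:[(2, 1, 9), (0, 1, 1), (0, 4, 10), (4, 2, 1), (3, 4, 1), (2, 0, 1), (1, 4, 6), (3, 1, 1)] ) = w(2→1)=9 + w(1→4)=6
= 15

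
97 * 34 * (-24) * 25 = -1978800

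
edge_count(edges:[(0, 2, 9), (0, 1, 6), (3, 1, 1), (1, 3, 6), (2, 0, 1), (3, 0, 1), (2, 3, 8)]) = 7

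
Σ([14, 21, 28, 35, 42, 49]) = 14 + 21 + 28 + 35 + 42 + 49
= 189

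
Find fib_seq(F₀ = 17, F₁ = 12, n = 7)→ [17, 12, 29, 41, 70, 111, 181]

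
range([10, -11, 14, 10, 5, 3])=25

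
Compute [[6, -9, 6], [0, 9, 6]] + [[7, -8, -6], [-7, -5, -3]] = [[13, -17, 0], [-7, 4, 3]]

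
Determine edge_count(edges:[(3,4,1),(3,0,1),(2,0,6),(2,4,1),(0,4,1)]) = 5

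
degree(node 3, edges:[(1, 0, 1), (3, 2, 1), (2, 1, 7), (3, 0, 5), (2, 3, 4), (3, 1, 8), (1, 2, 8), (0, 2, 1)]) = 4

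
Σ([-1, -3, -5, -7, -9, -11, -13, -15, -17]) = (-1) + (-3) + (-5) + (-7) + (-9) + (-11) + (-13) + (-15) + (-17)
= -81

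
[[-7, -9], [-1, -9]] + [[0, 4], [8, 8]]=[[-7, -5], [7, -1]]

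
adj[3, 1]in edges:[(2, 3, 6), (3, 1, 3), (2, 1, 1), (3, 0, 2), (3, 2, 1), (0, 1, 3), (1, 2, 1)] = 3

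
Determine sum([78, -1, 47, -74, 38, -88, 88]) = 88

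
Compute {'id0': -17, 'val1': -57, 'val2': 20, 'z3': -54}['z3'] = -54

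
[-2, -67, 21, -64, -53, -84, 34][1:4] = [-67, 21, -64]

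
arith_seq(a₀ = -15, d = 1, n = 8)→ [-15, -14, -13, -12, -11, -10, -9, -8]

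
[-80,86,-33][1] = 86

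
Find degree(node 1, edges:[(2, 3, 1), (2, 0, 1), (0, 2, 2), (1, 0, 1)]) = incident: (1,0)
= 1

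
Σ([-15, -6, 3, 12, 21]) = (-15) + (-6) + 3 + 12 + 21
= 15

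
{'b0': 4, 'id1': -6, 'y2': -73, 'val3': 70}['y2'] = -73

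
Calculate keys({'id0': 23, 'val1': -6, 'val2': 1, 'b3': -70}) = ['id0', 'val1', 'val2', 'b3']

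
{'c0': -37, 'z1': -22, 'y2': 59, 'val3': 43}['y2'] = 59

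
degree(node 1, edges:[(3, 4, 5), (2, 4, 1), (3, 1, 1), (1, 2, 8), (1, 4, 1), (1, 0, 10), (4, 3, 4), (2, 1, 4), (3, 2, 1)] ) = incident: (3,1), (1,2), (1,4), (1,0), (2,1)
= 5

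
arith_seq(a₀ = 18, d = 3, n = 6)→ a_0 = 18 + 0*3 = 18
a_1 = 18 + 1*3 = 21
a_2 = 18 + 2*3 = 24
...
= [18, 21, 24, 27, 30, 33]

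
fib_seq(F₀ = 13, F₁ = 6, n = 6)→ [13, 6, 19, 25, 44, 69]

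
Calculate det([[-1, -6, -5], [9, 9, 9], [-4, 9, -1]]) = (1)*(-1)*det([[9, 9], [9, -1]]) + (-1)*(-6)*det([[9, 9], [-4, -1]]) + (1)*(-5)*det([[9, 9], [-4, 9]])
= 90 + 162 + -585
= -333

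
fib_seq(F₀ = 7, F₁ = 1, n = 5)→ F_2 = F_1 + F_0 = 8
F_3 = F_2 + F_1 = 9
F_4 = F_3 + F_2 = 17
= [7, 1, 8, 9, 17]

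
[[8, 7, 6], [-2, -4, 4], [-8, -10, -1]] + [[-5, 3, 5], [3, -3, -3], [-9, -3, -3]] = [[3, 10, 11], [1, -7, 1], [-17, -13, -4]]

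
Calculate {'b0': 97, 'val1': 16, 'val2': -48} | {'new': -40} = {'b0': 97, 'val1': 16, 'val2': -48, 'new': -40}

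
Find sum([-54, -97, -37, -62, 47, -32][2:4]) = slice → [-37, -62]
(-37) + (-62)
= -99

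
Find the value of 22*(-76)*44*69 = -5076192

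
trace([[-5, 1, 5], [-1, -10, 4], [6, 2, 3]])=-12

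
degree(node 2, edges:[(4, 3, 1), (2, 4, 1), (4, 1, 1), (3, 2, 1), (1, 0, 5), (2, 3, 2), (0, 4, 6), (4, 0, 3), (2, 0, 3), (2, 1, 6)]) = 5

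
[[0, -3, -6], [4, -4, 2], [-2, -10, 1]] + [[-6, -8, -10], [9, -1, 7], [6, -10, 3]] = [[-6, -11, -16], [13, -5, 9], [4, -20, 4]]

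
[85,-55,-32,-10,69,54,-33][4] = 69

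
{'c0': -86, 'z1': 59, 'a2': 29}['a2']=29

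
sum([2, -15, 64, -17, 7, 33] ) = 2 + (-15) + 64 + (-17) + 7 + 33
= 74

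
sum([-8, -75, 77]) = -6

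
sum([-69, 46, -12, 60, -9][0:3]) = -35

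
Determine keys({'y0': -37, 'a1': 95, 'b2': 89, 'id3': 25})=['y0', 'a1', 'b2', 'id3']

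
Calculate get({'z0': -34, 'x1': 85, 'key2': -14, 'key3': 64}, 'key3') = 64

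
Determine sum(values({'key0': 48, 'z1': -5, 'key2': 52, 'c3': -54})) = 48 + (-5) + 52 + (-54)
= 41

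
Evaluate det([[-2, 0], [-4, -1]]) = (-2)*(-1) - (0)*(-4)
= 2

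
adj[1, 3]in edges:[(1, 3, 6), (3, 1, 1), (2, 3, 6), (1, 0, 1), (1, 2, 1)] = 6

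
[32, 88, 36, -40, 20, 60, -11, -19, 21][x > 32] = keep x where x > 32: 32✗, 88✓, 36✓, -40✗, 20✗, 60✓, -11✗, -19✗, 21✗
= [88, 36, 60]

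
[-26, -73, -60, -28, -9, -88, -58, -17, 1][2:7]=[-60, -28, -9, -88, -58]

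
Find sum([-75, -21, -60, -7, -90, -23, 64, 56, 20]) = (-75) + (-21) + (-60) + (-7) + (-90) + (-23) + 64 + 56 + 20
= -136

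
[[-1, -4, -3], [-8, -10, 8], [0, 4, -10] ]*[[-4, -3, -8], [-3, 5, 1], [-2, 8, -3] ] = [[22, -41, 13], [46, 38, 30], [8, -60, 34]]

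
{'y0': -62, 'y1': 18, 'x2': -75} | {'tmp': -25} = {'y0': -62, 'y1': 18, 'x2': -75, 'tmp': -25}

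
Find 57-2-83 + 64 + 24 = 60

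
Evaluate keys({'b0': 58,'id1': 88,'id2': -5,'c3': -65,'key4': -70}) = ['b0', 'id1', 'id2', 'c3', 'key4']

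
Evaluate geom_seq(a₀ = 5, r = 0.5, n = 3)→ [5.0, 2.5, 1.25]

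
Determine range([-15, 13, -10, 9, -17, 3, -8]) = 30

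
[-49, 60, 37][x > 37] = keep x where x > 37: -49✗, 60✓, 37✗
= [60]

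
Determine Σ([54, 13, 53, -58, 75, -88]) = 54 + 13 + 53 + (-58) + 75 + (-88)
= 49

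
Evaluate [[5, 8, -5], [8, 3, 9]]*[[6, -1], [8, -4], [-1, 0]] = C[0][0] = (5)*(6) + (8)*(8) + (-5)*(-1) = 99
C[0][1] = (5)*(-1) + (8)*(-4) + (-5)*(0) = -37
C[1][0] = (8)*(6) + (3)*(8) + (9)*(-1) = 63
C[1][1] = (8)*(-1) + (3)*(-4) + (9)*(0) = -20
= [[99, -37], [63, -20]]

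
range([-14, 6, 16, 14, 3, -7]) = 30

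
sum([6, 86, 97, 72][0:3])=189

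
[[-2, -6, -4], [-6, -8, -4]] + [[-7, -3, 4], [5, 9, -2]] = [[-9, -9, 0], [-1, 1, -6]]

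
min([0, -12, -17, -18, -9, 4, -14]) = -18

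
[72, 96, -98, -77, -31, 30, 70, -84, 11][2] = -98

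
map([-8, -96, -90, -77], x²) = [64, 9216, 8100, 5929]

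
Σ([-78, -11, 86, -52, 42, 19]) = 6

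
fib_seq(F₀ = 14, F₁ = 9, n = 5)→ F_2 = F_1 + F_0 = 23
F_3 = F_2 + F_1 = 32
F_4 = F_3 + F_2 = 55
= [14, 9, 23, 32, 55]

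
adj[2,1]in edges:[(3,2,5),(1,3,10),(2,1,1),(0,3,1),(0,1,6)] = 1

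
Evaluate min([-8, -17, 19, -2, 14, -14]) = -17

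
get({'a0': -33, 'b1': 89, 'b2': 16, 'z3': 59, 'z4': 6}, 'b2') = 16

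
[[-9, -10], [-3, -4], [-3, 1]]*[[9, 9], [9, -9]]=[[-171, 9], [-63, 9], [-18, -36]]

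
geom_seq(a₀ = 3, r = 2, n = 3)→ a_0 = 3*2^0 = 3
a_1 = 3*2^1 = 6
a_2 = 3*2^2 = 12
= [3, 6, 12]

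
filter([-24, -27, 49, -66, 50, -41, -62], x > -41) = [-24, -27, 49, 50]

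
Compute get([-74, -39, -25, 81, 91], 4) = 91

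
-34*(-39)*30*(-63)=-2506140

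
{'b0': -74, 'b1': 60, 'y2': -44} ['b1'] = 60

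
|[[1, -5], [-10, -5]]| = -55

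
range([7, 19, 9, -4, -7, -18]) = 37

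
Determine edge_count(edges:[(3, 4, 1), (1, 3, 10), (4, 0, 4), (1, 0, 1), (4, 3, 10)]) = 5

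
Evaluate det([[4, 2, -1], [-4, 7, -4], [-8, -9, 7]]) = (1)*(4)*det([[7, -4], [-9, 7]]) + (-1)*(2)*det([[-4, -4], [-8, 7]]) + (1)*(-1)*det([[-4, 7], [-8, -9]])
= 52 + 120 + -92
= 80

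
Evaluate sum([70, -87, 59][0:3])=42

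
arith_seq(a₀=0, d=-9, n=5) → a_0 = 0 + 0*-9 = 0
a_1 = 0 + 1*-9 = -9
a_2 = 0 + 2*-9 = -18
...
= [0, -9, -18, -27, -36]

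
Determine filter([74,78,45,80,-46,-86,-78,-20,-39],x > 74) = keep x where x > 74: 74✗, 78✓, 45✗, 80✓, -46✗, -86✗, -78✗, -20✗, -39✗
= [78, 80]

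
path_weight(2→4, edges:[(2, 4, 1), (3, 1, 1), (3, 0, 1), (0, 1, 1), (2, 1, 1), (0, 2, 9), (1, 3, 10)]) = 1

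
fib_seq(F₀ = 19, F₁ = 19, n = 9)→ F_2 = F_1 + F_0 = 38
F_3 = F_2 + F_1 = 57
F_4 = F_3 + F_2 = 95
...
= [19, 19, 38, 57, 95, 152, 247, 399, 646]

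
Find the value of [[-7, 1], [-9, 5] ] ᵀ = [[-7, -9], [1, 5]]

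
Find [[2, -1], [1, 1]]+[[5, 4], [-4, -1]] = [[7, 3], [-3, 0]]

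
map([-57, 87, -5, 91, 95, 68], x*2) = -57*2=-114, 87*2=174, -5*2=-10, 91*2=182, 95*2=190, 68*2=136
= [-114, 174, -10, 182, 190, 136]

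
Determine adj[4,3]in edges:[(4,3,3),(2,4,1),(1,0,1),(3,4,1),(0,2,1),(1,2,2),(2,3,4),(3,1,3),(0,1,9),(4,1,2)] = 3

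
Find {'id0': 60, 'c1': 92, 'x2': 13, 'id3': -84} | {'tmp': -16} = {'id0': 60, 'c1': 92, 'x2': 13, 'id3': -84, 'tmp': -16}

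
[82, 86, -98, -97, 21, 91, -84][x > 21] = [82, 86, 91]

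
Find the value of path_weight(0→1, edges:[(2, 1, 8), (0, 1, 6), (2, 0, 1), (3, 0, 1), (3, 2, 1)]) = w(0→1)=6
= 6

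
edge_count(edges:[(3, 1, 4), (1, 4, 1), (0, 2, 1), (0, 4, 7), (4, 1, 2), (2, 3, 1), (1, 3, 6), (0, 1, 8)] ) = 8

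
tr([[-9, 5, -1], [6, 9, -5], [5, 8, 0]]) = diagonal: (-9) + 9 + 0
= 0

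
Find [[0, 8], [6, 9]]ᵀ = [[0, 6], [8, 9]]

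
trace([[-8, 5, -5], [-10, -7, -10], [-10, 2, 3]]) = -12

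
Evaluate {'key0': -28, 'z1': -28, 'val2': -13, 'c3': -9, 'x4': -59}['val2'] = -13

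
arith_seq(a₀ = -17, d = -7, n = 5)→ a_0 = -17 + 0*-7 = -17
a_1 = -17 + 1*-7 = -24
a_2 = -17 + 2*-7 = -31
...
= [-17, -24, -31, -38, -45]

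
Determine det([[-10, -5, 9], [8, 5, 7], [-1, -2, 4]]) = -244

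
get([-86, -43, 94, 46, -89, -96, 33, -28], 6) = 33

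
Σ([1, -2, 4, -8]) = -5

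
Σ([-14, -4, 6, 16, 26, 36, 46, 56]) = (-14) + (-4) + 6 + 16 + 26 + 36 + 46 + 56
= 168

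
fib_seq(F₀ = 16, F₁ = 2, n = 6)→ F_2 = F_1 + F_0 = 18
F_3 = F_2 + F_1 = 20
F_4 = F_3 + F_2 = 38
...
= [16, 2, 18, 20, 38, 58]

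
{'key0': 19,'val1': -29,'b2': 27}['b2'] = 27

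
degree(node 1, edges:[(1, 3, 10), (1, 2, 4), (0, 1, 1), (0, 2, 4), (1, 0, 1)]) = 4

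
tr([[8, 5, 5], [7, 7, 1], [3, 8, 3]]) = 18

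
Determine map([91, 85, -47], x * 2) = 91*2=182, 85*2=170, -47*2=-94
= [182, 170, -94]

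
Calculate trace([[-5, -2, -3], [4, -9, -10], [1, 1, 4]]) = -10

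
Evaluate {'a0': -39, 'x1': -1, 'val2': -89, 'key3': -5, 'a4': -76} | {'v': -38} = {'a0': -39, 'x1': -1, 'val2': -89, 'key3': -5, 'a4': -76, 'v': -38}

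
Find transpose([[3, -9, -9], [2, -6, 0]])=[[3, 2], [-9, -6], [-9, 0]]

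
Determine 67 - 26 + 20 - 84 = -23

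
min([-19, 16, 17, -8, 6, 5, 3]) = -19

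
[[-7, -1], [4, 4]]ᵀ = [[-7, 4], [-1, 4]]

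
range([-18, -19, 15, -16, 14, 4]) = 34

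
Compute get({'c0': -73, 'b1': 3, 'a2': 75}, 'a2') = 75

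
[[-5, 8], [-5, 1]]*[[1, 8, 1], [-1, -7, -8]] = C[0][0] = (-5)*(1) + (8)*(-1) = -13
C[0][1] = (-5)*(8) + (8)*(-7) = -96
C[0][2] = (-5)*(1) + (8)*(-8) = -69
C[1][0] = (-5)*(1) + (1)*(-1) = -6
C[1][1] = (-5)*(8) + (1)*(-7) = -47
C[1][2] = (-5)*(1) + (1)*(-8) = -13
= [[-13, -96, -69], [-6, -47, -13]]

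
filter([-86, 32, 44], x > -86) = [32, 44]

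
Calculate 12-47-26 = -61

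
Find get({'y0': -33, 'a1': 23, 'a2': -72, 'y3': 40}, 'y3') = 40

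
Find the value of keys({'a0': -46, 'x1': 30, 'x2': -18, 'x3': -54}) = ['a0', 'x1', 'x2', 'x3']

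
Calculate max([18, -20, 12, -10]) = 18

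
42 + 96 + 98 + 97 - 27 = 306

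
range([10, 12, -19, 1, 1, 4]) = 31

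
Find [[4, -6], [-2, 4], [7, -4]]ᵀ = [[4, -2, 7], [-6, 4, -4]]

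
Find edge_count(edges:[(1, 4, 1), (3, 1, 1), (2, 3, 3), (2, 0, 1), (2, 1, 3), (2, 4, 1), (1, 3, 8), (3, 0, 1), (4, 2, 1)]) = 9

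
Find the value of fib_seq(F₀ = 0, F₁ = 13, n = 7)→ F_2 = F_1 + F_0 = 13
F_3 = F_2 + F_1 = 26
F_4 = F_3 + F_2 = 39
...
= [0, 13, 13, 26, 39, 65, 104]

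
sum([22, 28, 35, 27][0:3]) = 85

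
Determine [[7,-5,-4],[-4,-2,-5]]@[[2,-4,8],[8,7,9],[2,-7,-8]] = [[-34, -35, 43], [-34, 37, -10]]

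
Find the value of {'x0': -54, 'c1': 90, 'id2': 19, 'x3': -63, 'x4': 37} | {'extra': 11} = {'x0': -54, 'c1': 90, 'id2': 19, 'x3': -63, 'x4': 37, 'extra': 11}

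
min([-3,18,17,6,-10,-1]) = -10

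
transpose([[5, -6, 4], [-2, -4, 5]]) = [[5, -2], [-6, -4], [4, 5]]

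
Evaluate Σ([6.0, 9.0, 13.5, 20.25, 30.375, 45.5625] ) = 6.0 + 9.0 + 13.5 + 20.25 + 30.375 + 45.5625
= 124.6875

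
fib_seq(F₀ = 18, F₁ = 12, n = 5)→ F_2 = F_1 + F_0 = 30
F_3 = F_2 + F_1 = 42
F_4 = F_3 + F_2 = 72
= [18, 12, 30, 42, 72]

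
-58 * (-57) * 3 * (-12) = -119016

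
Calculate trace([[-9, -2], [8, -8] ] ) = diagonal: (-9) + (-8)
= -17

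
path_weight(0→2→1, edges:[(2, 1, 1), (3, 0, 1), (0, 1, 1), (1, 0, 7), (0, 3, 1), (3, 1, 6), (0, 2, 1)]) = 2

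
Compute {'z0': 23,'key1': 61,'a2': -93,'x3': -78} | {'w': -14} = {'z0': 23, 'key1': 61, 'a2': -93, 'x3': -78, 'w': -14}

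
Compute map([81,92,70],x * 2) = 81*2=162, 92*2=184, 70*2=140
= [162, 184, 140]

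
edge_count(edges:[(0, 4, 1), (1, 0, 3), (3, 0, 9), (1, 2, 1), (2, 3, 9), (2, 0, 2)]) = 6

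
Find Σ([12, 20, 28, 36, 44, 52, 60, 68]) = 12 + 20 + 28 + 36 + 44 + 52 + 60 + 68
= 320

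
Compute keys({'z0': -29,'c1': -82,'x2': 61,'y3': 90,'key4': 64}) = ['z0', 'c1', 'x2', 'y3', 'key4']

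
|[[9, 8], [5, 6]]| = (9)*(6) - (8)*(5)
= 14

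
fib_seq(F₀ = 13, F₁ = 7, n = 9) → F_2 = F_1 + F_0 = 20
F_3 = F_2 + F_1 = 27
F_4 = F_3 + F_2 = 47
...
= [13, 7, 20, 27, 47, 74, 121, 195, 316]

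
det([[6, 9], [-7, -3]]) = 45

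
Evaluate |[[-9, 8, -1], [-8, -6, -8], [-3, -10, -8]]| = (1)*(-9)*det([[-6, -8], [-10, -8]]) + (-1)*(8)*det([[-8, -8], [-3, -8]]) + (1)*(-1)*det([[-8, -6], [-3, -10]])
= 288 + -320 + -62
= -94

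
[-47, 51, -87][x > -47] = keep x where x > -47: -47✗, 51✓, -87✗
= [51]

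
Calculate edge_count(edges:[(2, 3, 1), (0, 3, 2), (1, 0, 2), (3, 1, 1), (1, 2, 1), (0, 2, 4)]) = 6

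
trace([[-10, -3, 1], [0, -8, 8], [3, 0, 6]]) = diagonal: (-10) + (-8) + 6
= -12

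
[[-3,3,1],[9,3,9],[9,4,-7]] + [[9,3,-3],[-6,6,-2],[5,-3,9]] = [[6, 6, -2], [3, 9, 7], [14, 1, 2]]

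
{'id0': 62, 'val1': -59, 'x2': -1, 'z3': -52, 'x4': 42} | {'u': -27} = {'id0': 62, 'val1': -59, 'x2': -1, 'z3': -52, 'x4': 42, 'u': -27}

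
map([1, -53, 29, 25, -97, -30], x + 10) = [11, -43, 39, 35, -87, -20]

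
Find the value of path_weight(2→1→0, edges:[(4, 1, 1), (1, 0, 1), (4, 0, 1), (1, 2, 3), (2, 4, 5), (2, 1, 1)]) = w(2→1)=1 + w(1→0)=1
= 2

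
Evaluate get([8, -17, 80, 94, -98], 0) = 8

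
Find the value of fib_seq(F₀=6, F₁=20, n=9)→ F_2 = F_1 + F_0 = 26
F_3 = F_2 + F_1 = 46
F_4 = F_3 + F_2 = 72
...
= [6, 20, 26, 46, 72, 118, 190, 308, 498]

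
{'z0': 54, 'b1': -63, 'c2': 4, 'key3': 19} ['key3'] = 19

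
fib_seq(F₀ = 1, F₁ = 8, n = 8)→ F_2 = F_1 + F_0 = 9
F_3 = F_2 + F_1 = 17
F_4 = F_3 + F_2 = 26
...
= [1, 8, 9, 17, 26, 43, 69, 112]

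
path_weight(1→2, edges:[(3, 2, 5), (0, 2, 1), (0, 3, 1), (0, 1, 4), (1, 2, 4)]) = 4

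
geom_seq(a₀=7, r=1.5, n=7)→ [7.0, 10.5, 15.75, 23.625, 35.4375, 53.15625, 79.734375]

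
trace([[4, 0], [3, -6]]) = -2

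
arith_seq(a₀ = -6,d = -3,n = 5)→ [-6, -9, -12, -15, -18]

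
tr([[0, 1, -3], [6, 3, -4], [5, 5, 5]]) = 8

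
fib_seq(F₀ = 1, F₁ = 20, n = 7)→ [1, 20, 21, 41, 62, 103, 165]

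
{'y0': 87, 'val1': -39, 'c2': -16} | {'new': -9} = {'y0': 87, 'val1': -39, 'c2': -16, 'new': -9}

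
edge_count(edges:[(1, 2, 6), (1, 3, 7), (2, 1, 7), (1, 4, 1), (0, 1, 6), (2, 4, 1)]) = 6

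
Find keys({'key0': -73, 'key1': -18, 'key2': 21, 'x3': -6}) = ['key0', 'key1', 'key2', 'x3']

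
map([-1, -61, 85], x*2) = -1*2=-2, -61*2=-122, 85*2=170
= [-2, -122, 170]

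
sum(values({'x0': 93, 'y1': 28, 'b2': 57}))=93 + 28 + 57
= 178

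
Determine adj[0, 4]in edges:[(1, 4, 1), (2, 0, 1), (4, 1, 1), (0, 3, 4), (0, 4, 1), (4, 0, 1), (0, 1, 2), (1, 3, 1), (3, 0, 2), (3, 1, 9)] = 1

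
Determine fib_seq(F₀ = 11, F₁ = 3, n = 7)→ [11, 3, 14, 17, 31, 48, 79]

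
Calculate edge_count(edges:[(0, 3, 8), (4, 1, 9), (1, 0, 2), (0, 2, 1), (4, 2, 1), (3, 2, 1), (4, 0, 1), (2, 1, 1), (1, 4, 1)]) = 9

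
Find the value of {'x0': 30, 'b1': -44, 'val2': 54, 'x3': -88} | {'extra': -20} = {'x0': 30, 'b1': -44, 'val2': 54, 'x3': -88, 'extra': -20}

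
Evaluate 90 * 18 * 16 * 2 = 51840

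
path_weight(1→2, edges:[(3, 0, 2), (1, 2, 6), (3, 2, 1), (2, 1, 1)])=w(1→2)=6
= 6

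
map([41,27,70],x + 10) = 41+10=51, 27+10=37, 70+10=80
= [51, 37, 80]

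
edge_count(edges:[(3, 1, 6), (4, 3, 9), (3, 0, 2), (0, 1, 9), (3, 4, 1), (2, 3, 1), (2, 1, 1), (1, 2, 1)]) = 8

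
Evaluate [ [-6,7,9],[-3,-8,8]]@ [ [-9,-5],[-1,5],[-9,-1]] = C[0][0] = (-6)*(-9) + (7)*(-1) + (9)*(-9) = -34
C[0][1] = (-6)*(-5) + (7)*(5) + (9)*(-1) = 56
C[1][0] = (-3)*(-9) + (-8)*(-1) + (8)*(-9) = -37
C[1][1] = (-3)*(-5) + (-8)*(5) + (8)*(-1) = -33
= [[-34, 56], [-37, -33]]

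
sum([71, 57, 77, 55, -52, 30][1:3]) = slice → [57, 77]
57 + 77
= 134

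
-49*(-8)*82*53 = 1703632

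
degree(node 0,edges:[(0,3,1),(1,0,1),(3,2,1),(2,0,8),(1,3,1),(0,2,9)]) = incident: (0,3), (1,0), (2,0), (0,2)
= 4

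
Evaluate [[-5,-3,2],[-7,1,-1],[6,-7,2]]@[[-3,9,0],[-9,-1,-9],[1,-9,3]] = [[44, -60, 33], [11, -55, -12], [47, 43, 69]]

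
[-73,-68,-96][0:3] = [-73, -68, -96]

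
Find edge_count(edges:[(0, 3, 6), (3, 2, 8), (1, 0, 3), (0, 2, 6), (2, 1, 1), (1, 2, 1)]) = 6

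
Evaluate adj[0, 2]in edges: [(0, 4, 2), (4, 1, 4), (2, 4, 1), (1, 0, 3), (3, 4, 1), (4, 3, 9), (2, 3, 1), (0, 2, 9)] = 9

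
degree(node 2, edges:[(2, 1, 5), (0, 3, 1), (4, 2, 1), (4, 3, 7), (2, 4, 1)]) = 3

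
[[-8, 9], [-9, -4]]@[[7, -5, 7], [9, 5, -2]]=[[25, 85, -74], [-99, 25, -55]]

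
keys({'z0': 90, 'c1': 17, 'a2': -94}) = ['z0', 'c1', 'a2']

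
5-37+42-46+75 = 39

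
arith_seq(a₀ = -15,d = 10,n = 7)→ [-15, -5, 5, 15, 25, 35, 45]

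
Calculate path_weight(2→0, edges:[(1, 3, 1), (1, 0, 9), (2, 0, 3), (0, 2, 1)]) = 3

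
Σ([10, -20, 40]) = 10 + -20 + 40
= 30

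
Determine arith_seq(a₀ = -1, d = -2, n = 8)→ [-1, -3, -5, -7, -9, -11, -13, -15]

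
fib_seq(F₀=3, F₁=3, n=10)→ [3, 3, 6, 9, 15, 24, 39, 63, 102, 165]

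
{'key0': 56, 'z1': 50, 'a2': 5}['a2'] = 5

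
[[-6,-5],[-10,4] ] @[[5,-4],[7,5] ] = C[0][0] = (-6)*(5) + (-5)*(7) = -65
C[0][1] = (-6)*(-4) + (-5)*(5) = -1
C[1][0] = (-10)*(5) + (4)*(7) = -22
C[1][1] = (-10)*(-4) + (4)*(5) = 60
= [[-65, -1], [-22, 60]]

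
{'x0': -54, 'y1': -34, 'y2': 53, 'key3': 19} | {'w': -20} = {'x0': -54, 'y1': -34, 'y2': 53, 'key3': 19, 'w': -20}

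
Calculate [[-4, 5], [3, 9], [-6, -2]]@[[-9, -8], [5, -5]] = [[61, 7], [18, -69], [44, 58]]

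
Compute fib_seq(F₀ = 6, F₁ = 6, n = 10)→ F_2 = F_1 + F_0 = 12
F_3 = F_2 + F_1 = 18
F_4 = F_3 + F_2 = 30
...
= [6, 6, 12, 18, 30, 48, 78, 126, 204, 330]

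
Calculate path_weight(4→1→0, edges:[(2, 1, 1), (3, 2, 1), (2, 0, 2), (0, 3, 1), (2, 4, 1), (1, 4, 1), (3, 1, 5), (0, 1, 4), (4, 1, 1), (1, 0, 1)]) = w(4→1)=1 + w(1→0)=1
= 2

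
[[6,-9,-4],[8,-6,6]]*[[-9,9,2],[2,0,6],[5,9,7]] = C[0][0] = (6)*(-9) + (-9)*(2) + (-4)*(5) = -92
C[0][1] = (6)*(9) + (-9)*(0) + (-4)*(9) = 18
C[0][2] = (6)*(2) + (-9)*(6) + (-4)*(7) = -70
C[1][0] = (8)*(-9) + (-6)*(2) + (6)*(5) = -54
C[1][1] = (8)*(9) + (-6)*(0) + (6)*(9) = 126
C[1][2] = (8)*(2) + (-6)*(6) + (6)*(7) = 22
= [[-92, 18, -70], [-54, 126, 22]]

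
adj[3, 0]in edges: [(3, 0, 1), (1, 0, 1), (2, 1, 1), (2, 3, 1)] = 1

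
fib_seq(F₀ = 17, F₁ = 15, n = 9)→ F_2 = F_1 + F_0 = 32
F_3 = F_2 + F_1 = 47
F_4 = F_3 + F_2 = 79
...
= [17, 15, 32, 47, 79, 126, 205, 331, 536]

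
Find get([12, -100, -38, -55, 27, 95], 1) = -100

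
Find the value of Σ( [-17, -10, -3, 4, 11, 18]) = (-17) + (-10) + (-3) + 4 + 11 + 18
= 3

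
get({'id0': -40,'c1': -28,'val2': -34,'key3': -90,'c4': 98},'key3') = -90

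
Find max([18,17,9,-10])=18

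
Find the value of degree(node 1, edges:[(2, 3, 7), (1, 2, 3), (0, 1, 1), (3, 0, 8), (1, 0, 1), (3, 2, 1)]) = incident: (1,2), (0,1), (1,0)
= 3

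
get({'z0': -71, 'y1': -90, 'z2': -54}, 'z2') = -54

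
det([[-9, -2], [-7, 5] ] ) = (-9)*(5) - (-2)*(-7)
= -59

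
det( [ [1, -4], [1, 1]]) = (1)*(1) - (-4)*(1)
= 5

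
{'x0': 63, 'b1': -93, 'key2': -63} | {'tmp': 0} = {'x0': 63, 'b1': -93, 'key2': -63, 'tmp': 0}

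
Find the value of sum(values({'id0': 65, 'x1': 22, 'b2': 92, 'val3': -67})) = 65 + 22 + 92 + (-67)
= 112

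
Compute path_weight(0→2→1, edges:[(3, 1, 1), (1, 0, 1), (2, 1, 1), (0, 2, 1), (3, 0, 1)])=w(0→2)=1 + w(2→1)=1
= 2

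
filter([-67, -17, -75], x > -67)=[-17]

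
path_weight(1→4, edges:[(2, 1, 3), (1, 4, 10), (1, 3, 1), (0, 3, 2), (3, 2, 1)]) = 10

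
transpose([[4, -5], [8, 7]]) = [[4, 8], [-5, 7]]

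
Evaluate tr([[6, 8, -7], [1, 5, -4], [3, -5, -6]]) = diagonal: 6 + 5 + (-6)
= 5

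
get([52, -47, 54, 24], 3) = 24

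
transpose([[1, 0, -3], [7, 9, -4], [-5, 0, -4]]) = [[1, 7, -5], [0, 9, 0], [-3, -4, -4]]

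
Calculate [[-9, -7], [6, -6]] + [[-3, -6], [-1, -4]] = [[-12, -13], [5, -10]]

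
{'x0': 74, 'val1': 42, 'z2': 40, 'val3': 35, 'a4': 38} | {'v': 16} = {'x0': 74, 'val1': 42, 'z2': 40, 'val3': 35, 'a4': 38, 'v': 16}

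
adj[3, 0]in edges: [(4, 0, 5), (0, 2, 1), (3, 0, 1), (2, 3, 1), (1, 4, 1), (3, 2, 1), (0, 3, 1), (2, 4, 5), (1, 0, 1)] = 1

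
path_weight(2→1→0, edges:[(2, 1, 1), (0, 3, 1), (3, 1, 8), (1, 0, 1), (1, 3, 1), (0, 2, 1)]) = 2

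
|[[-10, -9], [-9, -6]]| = -21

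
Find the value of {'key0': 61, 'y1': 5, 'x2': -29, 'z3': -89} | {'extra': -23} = {'key0': 61, 'y1': 5, 'x2': -29, 'z3': -89, 'extra': -23}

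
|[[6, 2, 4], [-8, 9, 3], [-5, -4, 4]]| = (1)*(6)*det([[9, 3], [-4, 4]]) + (-1)*(2)*det([[-8, 3], [-5, 4]]) + (1)*(4)*det([[-8, 9], [-5, -4]])
= 288 + 34 + 308
= 630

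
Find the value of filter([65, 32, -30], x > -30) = keep x where x > -30: 65✓, 32✓, -30✗
= [65, 32]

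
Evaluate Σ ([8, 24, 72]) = 104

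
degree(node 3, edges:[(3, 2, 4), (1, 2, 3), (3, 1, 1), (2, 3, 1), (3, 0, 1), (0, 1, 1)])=4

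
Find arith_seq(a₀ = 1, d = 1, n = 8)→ a_0 = 1 + 0*1 = 1
a_1 = 1 + 1*1 = 2
a_2 = 1 + 2*1 = 3
...
= [1, 2, 3, 4, 5, 6, 7, 8]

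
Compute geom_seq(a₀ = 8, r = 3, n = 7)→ a_0 = 8*3^0 = 8
a_1 = 8*3^1 = 24
a_2 = 8*3^2 = 72
...
= [8, 24, 72, 216, 648, 1944, 5832]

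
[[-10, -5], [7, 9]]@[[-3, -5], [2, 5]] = [[20, 25], [-3, 10]]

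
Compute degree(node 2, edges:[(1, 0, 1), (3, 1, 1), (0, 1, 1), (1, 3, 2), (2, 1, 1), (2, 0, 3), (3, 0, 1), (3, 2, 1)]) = incident: (2,1), (2,0), (3,2)
= 3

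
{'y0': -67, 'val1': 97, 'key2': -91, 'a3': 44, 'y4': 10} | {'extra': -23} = {'y0': -67, 'val1': 97, 'key2': -91, 'a3': 44, 'y4': 10, 'extra': -23}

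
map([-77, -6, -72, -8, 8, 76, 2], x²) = (-77)²=5929, (-6)²=36, (-72)²=5184, (-8)²=64, (8)²=64, (76)²=5776, (2)²=4
= [5929, 36, 5184, 64, 64, 5776, 4]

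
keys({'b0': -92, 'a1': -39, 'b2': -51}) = ['b0', 'a1', 'b2']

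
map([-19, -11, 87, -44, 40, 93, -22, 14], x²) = (-19)²=361, (-11)²=121, (87)²=7569, (-44)²=1936, (40)²=1600, (93)²=8649, (-22)²=484, (14)²=196
= [361, 121, 7569, 1936, 1600, 8649, 484, 196]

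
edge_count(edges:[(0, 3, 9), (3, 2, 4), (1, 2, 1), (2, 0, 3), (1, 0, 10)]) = 5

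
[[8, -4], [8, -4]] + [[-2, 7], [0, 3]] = [[6, 3], [8, -1]]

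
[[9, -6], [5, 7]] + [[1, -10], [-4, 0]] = [[10, -16], [1, 7]]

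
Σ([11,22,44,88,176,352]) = 11 + 22 + 44 + 88 + 176 + 352
= 693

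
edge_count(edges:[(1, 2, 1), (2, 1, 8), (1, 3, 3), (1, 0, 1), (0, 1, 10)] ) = 5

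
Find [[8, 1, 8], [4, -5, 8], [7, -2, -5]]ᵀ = [[8, 4, 7], [1, -5, -2], [8, 8, -5]]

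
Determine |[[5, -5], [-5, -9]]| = -70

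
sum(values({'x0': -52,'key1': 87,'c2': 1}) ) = (-52) + 87 + 1
= 36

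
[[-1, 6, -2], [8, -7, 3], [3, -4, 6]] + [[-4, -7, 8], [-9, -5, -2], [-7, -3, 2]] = [[-5, -1, 6], [-1, -12, 1], [-4, -7, 8]]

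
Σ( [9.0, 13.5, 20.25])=42.75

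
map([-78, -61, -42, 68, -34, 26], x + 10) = -78+10=-68, -61+10=-51, -42+10=-32, 68+10=78, -34+10=-24, 26+10=36
= [-68, -51, -32, 78, -24, 36]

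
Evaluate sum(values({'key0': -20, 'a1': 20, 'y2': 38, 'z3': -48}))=-10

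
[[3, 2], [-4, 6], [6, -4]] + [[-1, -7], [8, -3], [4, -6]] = [[2, -5], [4, 3], [10, -10]]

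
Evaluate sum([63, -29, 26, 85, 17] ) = 63 + (-29) + 26 + 85 + 17
= 162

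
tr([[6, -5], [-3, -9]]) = diagonal: 6 + (-9)
= -3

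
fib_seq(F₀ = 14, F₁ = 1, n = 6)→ F_2 = F_1 + F_0 = 15
F_3 = F_2 + F_1 = 16
F_4 = F_3 + F_2 = 31
...
= [14, 1, 15, 16, 31, 47]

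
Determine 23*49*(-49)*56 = -3092488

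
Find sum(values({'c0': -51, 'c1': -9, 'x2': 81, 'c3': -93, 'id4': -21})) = -93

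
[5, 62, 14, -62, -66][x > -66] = [5, 62, 14, -62]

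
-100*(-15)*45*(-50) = -3375000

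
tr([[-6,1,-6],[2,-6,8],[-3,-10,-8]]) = -20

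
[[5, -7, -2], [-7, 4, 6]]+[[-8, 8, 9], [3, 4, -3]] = [[-3, 1, 7], [-4, 8, 3]]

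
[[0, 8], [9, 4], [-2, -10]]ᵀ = [[0, 9, -2], [8, 4, -10]]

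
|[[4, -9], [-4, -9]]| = -72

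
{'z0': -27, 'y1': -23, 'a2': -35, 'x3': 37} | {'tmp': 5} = {'z0': -27, 'y1': -23, 'a2': -35, 'x3': 37, 'tmp': 5}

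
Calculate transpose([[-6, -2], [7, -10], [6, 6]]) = [[-6, 7, 6], [-2, -10, 6]]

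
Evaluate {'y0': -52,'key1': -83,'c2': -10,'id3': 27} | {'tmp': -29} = {'y0': -52, 'key1': -83, 'c2': -10, 'id3': 27, 'tmp': -29}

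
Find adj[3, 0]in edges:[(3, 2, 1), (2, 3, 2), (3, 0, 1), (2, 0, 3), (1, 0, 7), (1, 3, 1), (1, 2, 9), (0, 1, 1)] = 1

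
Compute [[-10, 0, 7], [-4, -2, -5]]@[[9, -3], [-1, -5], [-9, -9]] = C[0][0] = (-10)*(9) + (0)*(-1) + (7)*(-9) = -153
C[0][1] = (-10)*(-3) + (0)*(-5) + (7)*(-9) = -33
C[1][0] = (-4)*(9) + (-2)*(-1) + (-5)*(-9) = 11
C[1][1] = (-4)*(-3) + (-2)*(-5) + (-5)*(-9) = 67
= [[-153, -33], [11, 67]]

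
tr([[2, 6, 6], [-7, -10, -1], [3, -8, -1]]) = -9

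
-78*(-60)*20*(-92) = -8611200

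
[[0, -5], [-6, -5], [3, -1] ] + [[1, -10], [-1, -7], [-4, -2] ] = [[1, -15], [-7, -12], [-1, -3]]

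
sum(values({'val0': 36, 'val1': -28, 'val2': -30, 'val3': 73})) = 36 + (-28) + (-30) + 73
= 51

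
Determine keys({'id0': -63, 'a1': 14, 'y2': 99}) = ['id0', 'a1', 'y2']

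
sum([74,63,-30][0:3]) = 107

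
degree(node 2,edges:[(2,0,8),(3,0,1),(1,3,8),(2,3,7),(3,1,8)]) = incident: (2,0), (2,3)
= 2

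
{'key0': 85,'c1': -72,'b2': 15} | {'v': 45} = {'key0': 85, 'c1': -72, 'b2': 15, 'v': 45}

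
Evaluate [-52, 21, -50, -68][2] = -50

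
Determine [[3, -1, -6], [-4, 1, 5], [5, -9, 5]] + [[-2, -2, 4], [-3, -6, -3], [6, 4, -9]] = [[1, -3, -2], [-7, -5, 2], [11, -5, -4]]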